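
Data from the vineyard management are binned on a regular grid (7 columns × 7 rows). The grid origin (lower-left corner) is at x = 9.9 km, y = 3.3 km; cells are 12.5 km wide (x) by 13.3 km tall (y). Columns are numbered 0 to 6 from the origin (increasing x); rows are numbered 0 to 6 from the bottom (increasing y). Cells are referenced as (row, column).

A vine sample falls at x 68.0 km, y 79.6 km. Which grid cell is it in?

Column index: ⌊(68.0 − 9.9) / 12.5⌋ = ⌊4.648⌋ = 4
Row offset from origin: ⌊(79.6 − 3.3) / 13.3⌋ = ⌊5.737⌋ = 5 → row 5

(5, 4)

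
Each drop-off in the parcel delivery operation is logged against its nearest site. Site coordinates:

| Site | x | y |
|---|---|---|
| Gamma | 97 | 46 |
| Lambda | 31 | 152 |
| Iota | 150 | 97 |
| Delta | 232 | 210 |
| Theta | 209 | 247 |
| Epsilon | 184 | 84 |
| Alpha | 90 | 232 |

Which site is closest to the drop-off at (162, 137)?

Squared distances to each site:
Gamma: 12506.000; Lambda: 17386.000; Iota: 1744.000; Delta: 10229.000; Theta: 14309.000; Epsilon: 3293.000; Alpha: 14209.000.
Minimum at Iota.

Iota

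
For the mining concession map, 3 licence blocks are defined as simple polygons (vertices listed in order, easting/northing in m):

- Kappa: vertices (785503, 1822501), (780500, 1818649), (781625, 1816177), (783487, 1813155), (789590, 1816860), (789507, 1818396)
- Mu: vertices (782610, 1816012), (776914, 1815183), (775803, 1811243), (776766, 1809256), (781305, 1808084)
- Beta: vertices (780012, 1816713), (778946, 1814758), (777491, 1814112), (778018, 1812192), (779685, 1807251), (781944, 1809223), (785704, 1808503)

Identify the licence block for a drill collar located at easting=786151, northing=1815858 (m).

Kappa

Cast a ray rightward from (786151, 1815858). For each polygon, the edges (by vertex number in listed order) whose endpoints lie on opposite sides of northing = 1815858, where each meets that height, and whether that is right or left of the point:
Kappa: 3–4 at easting≈781821.6 (left), 4–5 at easting≈787939.5 (right) → 1 crossing.
Mu: 1–2 at easting≈781551.9 (left), 5–1 at easting≈782584.7 (left) → 0 crossings.
Beta: 1–2 at easting≈779545.8 (left), 7–1 at easting≈780604.8 (left) → 0 crossings.
Only Kappa has an odd count, so the point is inside Kappa.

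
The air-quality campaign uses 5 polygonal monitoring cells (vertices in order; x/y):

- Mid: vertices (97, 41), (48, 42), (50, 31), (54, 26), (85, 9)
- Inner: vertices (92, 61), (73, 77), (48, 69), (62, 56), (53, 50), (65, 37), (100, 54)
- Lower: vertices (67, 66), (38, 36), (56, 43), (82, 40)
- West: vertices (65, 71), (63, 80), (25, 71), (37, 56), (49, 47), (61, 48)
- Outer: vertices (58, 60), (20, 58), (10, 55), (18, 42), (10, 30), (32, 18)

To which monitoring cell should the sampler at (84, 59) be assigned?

Inner

Cast a ray rightward from (84, 59). For each polygon, the edges (by vertex number in listed order) whose endpoints lie on opposite sides of y = 59, where each meets that height, and whether that is right or left of the point:
Mid: no edge straddles that height → 0 crossings.
Inner: 3–4 at x≈58.8 (left), 7–1 at x≈94.3 (right) → 1 crossing.
Lower: 1–2 at x≈60.2 (left), 4–1 at x≈71.0 (left) → 0 crossings.
West: 3–4 at x≈34.6 (left), 6–1 at x≈62.9 (left) → 0 crossings.
Outer: 1–2 at x≈39.0 (left), 6–1 at x≈57.4 (left) → 0 crossings.
Only Inner has an odd count, so the point is inside Inner.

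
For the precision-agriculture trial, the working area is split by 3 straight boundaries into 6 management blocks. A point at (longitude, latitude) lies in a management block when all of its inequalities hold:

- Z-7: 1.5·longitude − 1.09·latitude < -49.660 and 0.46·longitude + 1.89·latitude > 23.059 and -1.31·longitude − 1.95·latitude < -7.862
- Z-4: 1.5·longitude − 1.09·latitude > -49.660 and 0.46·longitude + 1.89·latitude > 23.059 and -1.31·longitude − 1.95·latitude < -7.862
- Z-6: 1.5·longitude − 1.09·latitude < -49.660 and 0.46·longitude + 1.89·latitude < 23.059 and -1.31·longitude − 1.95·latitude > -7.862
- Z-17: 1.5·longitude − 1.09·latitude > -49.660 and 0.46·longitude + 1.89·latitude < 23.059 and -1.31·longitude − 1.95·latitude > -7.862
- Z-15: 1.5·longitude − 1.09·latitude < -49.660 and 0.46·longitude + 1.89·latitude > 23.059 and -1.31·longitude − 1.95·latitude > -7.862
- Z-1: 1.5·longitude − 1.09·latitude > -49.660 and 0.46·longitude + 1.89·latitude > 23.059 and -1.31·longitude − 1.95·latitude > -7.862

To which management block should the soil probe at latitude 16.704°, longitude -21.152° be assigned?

Z-6

1.5·-21.152 − 1.09·16.704 = -49.935, which is < -49.660
0.46·-21.152 + 1.89·16.704 = 21.841, which is < 23.059
-1.31·-21.152 − 1.95·16.704 = -4.864, which is > -7.862
This sign pattern matches Z-6.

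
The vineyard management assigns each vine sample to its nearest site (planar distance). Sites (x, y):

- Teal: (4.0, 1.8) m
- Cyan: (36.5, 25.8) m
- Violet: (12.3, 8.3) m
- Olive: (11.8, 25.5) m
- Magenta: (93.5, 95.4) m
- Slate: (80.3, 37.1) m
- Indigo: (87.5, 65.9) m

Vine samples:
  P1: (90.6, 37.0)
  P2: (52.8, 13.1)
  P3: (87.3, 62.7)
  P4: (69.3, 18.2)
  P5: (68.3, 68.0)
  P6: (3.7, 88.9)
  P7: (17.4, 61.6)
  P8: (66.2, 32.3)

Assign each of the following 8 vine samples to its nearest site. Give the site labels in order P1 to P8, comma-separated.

Slate, Cyan, Indigo, Slate, Indigo, Olive, Olive, Slate

P1 → Slate (d²=106.10)
P2 → Cyan (d²=426.98)
P3 → Indigo (d²=10.28)
P4 → Slate (d²=478.21)
P5 → Indigo (d²=373.05)
P6 → Olive (d²=4085.17)
P7 → Olive (d²=1334.57)
P8 → Slate (d²=221.85)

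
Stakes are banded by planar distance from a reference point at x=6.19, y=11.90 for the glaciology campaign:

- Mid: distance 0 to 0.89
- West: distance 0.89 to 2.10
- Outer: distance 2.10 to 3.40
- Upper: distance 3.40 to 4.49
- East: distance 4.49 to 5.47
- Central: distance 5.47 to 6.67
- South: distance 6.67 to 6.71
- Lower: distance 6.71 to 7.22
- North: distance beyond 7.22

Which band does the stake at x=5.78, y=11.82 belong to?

Distance = √((5.78−6.19)² + (11.82−11.90)²) = √(0.168 + 0.006) = 0.418.
0 ≤ 0.418 < 0.89 → Mid.

Mid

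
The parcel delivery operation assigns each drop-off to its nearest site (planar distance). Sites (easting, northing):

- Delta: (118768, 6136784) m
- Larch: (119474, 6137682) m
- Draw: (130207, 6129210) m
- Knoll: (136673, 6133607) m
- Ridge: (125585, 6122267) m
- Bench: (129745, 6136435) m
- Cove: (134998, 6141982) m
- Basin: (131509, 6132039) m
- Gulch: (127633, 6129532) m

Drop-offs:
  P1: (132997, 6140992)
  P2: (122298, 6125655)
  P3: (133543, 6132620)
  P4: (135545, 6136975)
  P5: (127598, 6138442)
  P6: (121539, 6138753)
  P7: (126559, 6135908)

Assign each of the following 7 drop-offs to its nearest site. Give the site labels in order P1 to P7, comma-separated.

Cove, Ridge, Basin, Knoll, Bench, Larch, Bench

P1 → Cove (d²=4984101.00)
P2 → Ridge (d²=22282913.00)
P3 → Basin (d²=4474717.00)
P4 → Knoll (d²=12615808.00)
P5 → Bench (d²=8637658.00)
P6 → Larch (d²=5411266.00)
P7 → Bench (d²=10428325.00)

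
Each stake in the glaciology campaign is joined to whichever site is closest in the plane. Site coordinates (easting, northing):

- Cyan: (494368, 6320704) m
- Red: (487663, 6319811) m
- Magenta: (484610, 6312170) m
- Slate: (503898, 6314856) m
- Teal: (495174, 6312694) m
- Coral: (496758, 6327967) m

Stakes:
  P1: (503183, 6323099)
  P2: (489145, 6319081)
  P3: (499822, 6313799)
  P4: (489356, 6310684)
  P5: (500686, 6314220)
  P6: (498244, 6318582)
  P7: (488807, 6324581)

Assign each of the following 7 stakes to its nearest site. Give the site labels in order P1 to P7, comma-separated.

Coral, Red, Slate, Magenta, Slate, Cyan, Red

P1 → Coral (d²=64978049.00)
P2 → Red (d²=2729224.00)
P3 → Slate (d²=17731025.00)
P4 → Magenta (d²=24732712.00)
P5 → Slate (d²=10721440.00)
P6 → Cyan (d²=19526260.00)
P7 → Red (d²=24061636.00)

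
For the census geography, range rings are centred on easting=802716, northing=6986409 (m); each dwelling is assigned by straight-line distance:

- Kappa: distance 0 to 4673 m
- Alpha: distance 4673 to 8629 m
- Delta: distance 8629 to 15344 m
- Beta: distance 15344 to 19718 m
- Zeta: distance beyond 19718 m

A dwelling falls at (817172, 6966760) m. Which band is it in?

Zeta

Distance = √((817172−802716)² + (6966760−6986409)²) = √(208975936.000 + 386083201.000) = 24393.834 m.
19718 ≤ 24393.834 < ∞ → Zeta.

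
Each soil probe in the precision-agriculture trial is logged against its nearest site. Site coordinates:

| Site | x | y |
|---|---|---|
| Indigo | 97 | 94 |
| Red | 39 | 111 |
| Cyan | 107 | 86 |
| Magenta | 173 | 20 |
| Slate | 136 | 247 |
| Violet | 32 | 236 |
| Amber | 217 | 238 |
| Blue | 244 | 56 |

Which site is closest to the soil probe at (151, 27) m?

Squared distances to each site:
Indigo: 7405.000; Red: 19600.000; Cyan: 5417.000; Magenta: 533.000; Slate: 48625.000; Violet: 57842.000; Amber: 48877.000; Blue: 9490.000.
Minimum at Magenta.

Magenta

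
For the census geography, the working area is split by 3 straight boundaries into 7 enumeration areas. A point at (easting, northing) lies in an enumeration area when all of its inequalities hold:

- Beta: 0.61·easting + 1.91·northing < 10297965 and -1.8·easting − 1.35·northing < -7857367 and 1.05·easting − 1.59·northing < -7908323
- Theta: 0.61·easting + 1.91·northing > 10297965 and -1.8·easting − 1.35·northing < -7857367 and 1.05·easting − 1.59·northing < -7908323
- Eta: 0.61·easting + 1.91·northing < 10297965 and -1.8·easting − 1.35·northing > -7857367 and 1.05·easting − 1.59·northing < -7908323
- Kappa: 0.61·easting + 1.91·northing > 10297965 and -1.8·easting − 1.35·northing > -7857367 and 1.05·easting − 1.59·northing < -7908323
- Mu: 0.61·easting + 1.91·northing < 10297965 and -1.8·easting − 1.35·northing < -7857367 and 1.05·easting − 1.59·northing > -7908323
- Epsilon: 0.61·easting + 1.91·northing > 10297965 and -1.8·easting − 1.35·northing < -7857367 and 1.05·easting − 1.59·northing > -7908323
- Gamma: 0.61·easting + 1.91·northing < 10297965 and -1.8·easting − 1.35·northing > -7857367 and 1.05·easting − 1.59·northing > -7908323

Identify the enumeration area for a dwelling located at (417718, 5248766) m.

0.61·417718 + 1.91·5248766 = 10279951.040, which is < 10297965
-1.8·417718 − 1.35·5248766 = -7837726.500, which is > -7857367
1.05·417718 − 1.59·5248766 = -7906934.040, which is > -7908323
This sign pattern matches Gamma.

Gamma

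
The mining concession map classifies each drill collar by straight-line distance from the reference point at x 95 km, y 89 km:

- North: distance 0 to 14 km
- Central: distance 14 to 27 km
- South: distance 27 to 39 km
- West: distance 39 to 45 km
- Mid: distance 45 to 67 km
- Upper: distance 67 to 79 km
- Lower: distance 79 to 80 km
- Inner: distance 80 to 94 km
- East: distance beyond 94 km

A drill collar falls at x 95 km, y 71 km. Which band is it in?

Central

Distance = √((95−95)² + (71−89)²) = √(0.000 + 324.000) = 18.000 km.
14 ≤ 18.000 < 27 → Central.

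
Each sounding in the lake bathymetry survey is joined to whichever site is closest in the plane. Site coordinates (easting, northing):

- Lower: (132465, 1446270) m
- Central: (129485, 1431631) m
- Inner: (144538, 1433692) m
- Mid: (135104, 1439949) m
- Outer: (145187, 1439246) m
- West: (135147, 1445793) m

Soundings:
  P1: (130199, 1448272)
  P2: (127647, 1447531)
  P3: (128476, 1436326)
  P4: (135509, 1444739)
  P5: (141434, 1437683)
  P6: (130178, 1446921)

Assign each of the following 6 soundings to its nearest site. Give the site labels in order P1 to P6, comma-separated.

Lower, Lower, Central, West, Outer, Lower

P1 → Lower (d²=9142760.00)
P2 → Lower (d²=24803245.00)
P3 → Central (d²=23061106.00)
P4 → West (d²=1241960.00)
P5 → Outer (d²=16527978.00)
P6 → Lower (d²=5654170.00)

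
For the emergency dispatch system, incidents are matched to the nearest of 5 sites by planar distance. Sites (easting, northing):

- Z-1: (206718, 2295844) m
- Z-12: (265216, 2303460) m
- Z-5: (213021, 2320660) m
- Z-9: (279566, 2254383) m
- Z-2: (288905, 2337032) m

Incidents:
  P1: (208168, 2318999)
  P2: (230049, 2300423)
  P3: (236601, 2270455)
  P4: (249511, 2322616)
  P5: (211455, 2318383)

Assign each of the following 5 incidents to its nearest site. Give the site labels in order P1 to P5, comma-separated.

Z-5, Z-1, Z-1, Z-12, Z-5

P1 → Z-5 (d²=26310530.00)
P2 → Z-1 (d²=565302802.00)
P3 → Z-1 (d²=1537595010.00)
P4 → Z-12 (d²=613599361.00)
P5 → Z-5 (d²=7637085.00)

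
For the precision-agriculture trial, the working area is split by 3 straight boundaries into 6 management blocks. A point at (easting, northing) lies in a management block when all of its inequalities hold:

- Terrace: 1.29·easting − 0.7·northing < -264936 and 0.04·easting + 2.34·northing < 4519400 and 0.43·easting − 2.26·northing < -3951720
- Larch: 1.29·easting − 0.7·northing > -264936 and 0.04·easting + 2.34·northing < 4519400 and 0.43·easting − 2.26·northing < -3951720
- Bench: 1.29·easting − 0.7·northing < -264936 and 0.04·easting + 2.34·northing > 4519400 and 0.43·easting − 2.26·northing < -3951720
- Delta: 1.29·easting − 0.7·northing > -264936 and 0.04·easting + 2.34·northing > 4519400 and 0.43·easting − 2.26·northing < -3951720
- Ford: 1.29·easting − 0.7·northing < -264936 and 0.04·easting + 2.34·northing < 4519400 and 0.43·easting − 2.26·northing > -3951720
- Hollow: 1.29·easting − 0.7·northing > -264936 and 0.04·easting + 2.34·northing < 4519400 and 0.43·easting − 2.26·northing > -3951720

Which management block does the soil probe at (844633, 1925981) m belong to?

Delta

1.29·844633 − 0.7·1925981 = -258610.130, which is > -264936
0.04·844633 + 2.34·1925981 = 4540580.860, which is > 4519400
0.43·844633 − 2.26·1925981 = -3989524.870, which is < -3951720
This sign pattern matches Delta.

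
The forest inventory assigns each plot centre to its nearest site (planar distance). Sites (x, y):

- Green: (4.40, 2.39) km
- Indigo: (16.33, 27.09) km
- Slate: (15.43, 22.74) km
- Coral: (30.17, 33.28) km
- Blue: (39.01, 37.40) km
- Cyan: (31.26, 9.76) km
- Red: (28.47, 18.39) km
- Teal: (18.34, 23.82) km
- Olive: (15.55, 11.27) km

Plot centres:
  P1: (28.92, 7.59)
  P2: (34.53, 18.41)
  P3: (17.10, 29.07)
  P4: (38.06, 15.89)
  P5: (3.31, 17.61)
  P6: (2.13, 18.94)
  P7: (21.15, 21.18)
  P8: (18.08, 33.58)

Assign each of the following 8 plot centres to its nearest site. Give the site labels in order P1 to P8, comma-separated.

Cyan, Red, Indigo, Cyan, Slate, Slate, Teal, Indigo

P1 → Cyan (d²=10.18)
P2 → Red (d²=36.72)
P3 → Indigo (d²=4.51)
P4 → Cyan (d²=83.82)
P5 → Slate (d²=173.21)
P6 → Slate (d²=191.33)
P7 → Teal (d²=14.87)
P8 → Indigo (d²=45.18)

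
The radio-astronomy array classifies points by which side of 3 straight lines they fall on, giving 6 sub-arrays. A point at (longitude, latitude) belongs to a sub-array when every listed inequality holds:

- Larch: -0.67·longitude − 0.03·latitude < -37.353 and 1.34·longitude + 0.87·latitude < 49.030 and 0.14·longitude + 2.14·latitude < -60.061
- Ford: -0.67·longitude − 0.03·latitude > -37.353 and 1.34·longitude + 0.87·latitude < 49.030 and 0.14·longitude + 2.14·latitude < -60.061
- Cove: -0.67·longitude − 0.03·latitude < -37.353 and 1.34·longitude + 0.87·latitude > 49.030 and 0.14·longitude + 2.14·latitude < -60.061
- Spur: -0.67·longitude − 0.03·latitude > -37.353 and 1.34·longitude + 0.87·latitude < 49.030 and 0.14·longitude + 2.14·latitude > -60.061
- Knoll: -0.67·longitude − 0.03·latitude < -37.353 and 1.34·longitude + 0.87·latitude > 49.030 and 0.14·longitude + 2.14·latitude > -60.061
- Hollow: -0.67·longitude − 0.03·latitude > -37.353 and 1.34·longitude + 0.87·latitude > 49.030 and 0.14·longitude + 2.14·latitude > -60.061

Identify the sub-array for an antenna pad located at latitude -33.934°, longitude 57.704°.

-0.67·57.704 − 0.03·-33.934 = -37.644, which is < -37.353
1.34·57.704 + 0.87·-33.934 = 47.801, which is < 49.030
0.14·57.704 + 2.14·-33.934 = -64.540, which is < -60.061
This sign pattern matches Larch.

Larch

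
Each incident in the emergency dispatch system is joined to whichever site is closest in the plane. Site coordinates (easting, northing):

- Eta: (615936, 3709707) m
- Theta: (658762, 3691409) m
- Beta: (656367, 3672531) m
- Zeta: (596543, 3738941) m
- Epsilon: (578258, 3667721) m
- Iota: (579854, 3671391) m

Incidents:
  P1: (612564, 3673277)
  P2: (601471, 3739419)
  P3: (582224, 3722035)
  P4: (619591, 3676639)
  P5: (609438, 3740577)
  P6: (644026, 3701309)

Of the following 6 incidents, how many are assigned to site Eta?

1

P1 → Iota
P2 → Zeta
P3 → Zeta
P4 → Eta
P5 → Zeta
P6 → Theta
1 of the 6 goes to Eta.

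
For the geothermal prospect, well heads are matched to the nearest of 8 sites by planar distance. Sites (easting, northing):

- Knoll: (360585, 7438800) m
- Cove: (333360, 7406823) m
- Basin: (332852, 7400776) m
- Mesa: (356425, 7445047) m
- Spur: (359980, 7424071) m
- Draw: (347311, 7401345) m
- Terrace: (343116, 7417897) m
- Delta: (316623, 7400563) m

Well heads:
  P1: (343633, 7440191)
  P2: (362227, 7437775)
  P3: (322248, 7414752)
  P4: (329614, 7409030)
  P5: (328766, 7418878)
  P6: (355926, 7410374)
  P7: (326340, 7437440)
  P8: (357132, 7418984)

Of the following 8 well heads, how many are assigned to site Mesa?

P1 → Mesa
P2 → Knoll
P3 → Cove
P4 → Cove
P5 → Cove
P6 → Draw
P7 → Terrace
P8 → Spur
1 of the 8 goes to Mesa.

1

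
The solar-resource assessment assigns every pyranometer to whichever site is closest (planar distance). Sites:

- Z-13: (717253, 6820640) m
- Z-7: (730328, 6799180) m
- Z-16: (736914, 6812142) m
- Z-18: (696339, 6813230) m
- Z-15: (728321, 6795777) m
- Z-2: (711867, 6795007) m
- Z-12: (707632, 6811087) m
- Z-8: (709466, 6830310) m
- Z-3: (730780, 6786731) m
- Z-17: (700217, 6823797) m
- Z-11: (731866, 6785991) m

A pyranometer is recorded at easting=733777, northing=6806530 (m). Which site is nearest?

Z-16

Squared distances to each site:
Z-13: 472134676.000; Z-7: 65918101.000; Z-16: 41335313.000; Z-18: 1446493844.000; Z-15: 145394945.000; Z-2: 612827629.000; Z-12: 704327274.000; Z-8: 1156513121.000; Z-3: 400982410.000; Z-17: 1424422889.000; Z-11: 425502442.000.
Minimum at Z-16.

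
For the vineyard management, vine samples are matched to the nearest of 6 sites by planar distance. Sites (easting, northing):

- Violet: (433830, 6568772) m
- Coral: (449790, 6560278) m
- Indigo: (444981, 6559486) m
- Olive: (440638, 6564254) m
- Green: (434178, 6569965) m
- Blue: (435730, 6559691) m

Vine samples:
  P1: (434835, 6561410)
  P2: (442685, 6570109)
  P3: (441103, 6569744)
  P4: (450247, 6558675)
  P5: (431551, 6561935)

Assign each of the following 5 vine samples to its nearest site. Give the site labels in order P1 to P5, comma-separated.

P1 → Blue (d²=3755986.00)
P2 → Olive (d²=38471234.00)
P3 → Olive (d²=30356325.00)
P4 → Coral (d²=2778458.00)
P5 → Blue (d²=22499577.00)

Blue, Olive, Olive, Coral, Blue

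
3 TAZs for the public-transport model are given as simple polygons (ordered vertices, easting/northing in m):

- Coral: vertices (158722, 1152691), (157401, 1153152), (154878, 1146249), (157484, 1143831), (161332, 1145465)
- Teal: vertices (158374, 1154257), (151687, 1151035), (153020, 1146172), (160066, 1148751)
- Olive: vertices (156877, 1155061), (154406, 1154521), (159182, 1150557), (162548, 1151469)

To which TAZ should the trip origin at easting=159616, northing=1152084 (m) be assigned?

Olive

Cast a ray rightward from (159616, 1152084). For each polygon, the edges (by vertex number in listed order) whose endpoints lie on opposite sides of northing = 1152084, where each meets that height, and whether that is right or left of the point:
Coral: 2–3 at easting≈157010.7 (left), 5–1 at easting≈158941.2 (left) → 0 crossings.
Teal: 1–2 at easting≈153864.1 (left), 4–1 at easting≈159041.8 (left) → 0 crossings.
Olive: 2–3 at easting≈157342.2 (left), 4–1 at easting≈161577.0 (right) → 1 crossing.
Only Olive has an odd count, so the point is inside Olive.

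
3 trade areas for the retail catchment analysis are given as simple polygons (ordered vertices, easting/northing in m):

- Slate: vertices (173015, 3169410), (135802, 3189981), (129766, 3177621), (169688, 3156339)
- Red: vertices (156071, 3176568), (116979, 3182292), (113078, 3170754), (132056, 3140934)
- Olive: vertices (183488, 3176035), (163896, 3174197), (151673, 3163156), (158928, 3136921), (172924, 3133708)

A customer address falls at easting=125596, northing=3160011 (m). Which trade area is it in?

Cast a ray rightward from (125596, 3160011). For each polygon, the edges (by vertex number in listed order) whose endpoints lie on opposite sides of northing = 3160011, where each meets that height, and whether that is right or left of the point:
Slate: 3–4 at easting≈162799.9 (right), 4–1 at easting≈170622.6 (right) → 2 crossings.
Red: 3–4 at easting≈119915.0 (left), 4–1 at easting≈144912.7 (right) → 1 crossing.
Olive: 3–4 at easting≈152542.7 (right), 5–1 at easting≈179488.7 (right) → 2 crossings.
Only Red has an odd count, so the point is inside Red.

Red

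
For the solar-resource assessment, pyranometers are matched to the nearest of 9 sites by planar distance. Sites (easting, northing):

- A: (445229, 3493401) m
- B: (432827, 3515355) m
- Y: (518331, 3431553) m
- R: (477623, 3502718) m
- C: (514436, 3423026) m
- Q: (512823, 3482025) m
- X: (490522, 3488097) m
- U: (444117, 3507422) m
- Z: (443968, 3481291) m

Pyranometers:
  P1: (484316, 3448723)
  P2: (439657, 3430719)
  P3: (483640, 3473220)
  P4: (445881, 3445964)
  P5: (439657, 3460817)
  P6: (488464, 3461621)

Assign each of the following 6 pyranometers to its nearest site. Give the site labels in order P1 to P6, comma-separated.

Y, Z, X, Z, Z, X

P1 → Y (d²=1451829125.00)
P2 → Z (d²=2576111905.00)
P3 → X (d²=268687053.00)
P4 → Z (d²=1251656498.00)
P5 → Z (d²=437769397.00)
P6 → X (d²=705213940.00)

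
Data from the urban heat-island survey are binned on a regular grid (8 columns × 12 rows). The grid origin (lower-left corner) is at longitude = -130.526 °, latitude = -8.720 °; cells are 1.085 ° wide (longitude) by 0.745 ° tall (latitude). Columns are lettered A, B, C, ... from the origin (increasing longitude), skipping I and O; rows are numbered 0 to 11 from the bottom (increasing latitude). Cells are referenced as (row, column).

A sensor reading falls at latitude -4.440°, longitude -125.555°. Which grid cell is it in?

Column index: ⌊(-125.555 − -130.526) / 1.085⌋ = ⌊4.582⌋ = 4 → column E
Row offset from origin: ⌊(-4.440 − -8.720) / 0.745⌋ = ⌊5.745⌋ = 5 → row 5

(5, E)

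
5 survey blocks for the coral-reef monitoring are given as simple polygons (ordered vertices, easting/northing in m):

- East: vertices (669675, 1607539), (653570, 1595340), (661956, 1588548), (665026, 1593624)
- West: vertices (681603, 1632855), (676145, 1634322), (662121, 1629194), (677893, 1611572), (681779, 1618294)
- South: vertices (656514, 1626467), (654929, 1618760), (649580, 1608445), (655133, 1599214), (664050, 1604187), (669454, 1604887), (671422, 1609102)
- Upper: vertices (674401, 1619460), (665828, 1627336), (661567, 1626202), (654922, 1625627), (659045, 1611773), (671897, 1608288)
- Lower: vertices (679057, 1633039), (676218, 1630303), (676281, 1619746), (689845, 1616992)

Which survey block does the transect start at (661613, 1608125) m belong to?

South

Cast a ray rightward from (661613, 1608125). For each polygon, the edges (by vertex number in listed order) whose endpoints lie on opposite sides of northing = 1608125, where each meets that height, and whether that is right or left of the point:
East: no edge straddles that height → 0 crossings.
West: no edge straddles that height → 0 crossings.
South: 3–4 at easting≈649772.5 (left), 6–7 at easting≈670965.8 (right) → 1 crossing.
Upper: no edge straddles that height → 0 crossings.
Lower: no edge straddles that height → 0 crossings.
Only South has an odd count, so the point is inside South.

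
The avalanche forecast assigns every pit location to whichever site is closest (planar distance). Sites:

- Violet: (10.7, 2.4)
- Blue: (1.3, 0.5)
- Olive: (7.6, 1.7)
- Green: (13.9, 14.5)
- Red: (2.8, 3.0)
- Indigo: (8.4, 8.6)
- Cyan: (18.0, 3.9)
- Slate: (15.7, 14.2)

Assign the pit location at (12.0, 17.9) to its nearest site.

Squared distances to each site:
Violet: 241.940; Blue: 417.250; Olive: 281.800; Green: 15.170; Red: 306.650; Indigo: 99.450; Cyan: 232.000; Slate: 27.380.
Minimum at Green.

Green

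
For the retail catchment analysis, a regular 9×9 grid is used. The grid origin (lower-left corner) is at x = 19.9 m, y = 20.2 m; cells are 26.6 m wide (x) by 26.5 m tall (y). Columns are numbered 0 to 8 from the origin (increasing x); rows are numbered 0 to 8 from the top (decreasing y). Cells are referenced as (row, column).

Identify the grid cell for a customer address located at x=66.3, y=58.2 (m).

(7, 1)

Column index: ⌊(66.3 − 19.9) / 26.6⌋ = ⌊1.744⌋ = 1
Row offset from origin: ⌊(58.2 − 20.2) / 26.5⌋ = ⌊1.434⌋ = 1 → row 7 (counted from top)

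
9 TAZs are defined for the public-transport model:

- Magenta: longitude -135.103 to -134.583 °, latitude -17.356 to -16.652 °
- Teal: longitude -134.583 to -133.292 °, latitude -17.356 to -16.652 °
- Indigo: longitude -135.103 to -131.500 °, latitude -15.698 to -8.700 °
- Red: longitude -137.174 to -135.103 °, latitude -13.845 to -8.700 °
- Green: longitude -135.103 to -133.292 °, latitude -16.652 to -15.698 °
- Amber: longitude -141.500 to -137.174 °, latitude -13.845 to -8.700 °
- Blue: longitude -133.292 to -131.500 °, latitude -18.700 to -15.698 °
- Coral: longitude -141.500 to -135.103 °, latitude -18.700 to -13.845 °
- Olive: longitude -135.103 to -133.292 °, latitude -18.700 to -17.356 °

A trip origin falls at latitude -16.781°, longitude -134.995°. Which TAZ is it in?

The point has longitude = -134.995 and latitude = -16.781.
Only Magenta satisfies -135.103 ≤ longitude ≤ -134.583 and -17.356 ≤ latitude ≤ -16.652.

Magenta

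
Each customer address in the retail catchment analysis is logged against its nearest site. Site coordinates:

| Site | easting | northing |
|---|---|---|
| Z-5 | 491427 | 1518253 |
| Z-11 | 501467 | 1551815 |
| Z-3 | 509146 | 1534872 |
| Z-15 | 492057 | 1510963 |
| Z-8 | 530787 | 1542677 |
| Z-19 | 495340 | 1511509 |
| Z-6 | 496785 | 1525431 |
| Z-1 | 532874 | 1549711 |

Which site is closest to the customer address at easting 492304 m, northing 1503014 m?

Squared distances to each site:
Z-5: 232996250.000; Z-11: 2465498170.000; Z-3: 1298585128.000; Z-15: 63247610.000; Z-8: 3054094858.000; Z-19: 81382321.000; Z-6: 522601250.000; Z-1: 3826534709.000.
Minimum at Z-15.

Z-15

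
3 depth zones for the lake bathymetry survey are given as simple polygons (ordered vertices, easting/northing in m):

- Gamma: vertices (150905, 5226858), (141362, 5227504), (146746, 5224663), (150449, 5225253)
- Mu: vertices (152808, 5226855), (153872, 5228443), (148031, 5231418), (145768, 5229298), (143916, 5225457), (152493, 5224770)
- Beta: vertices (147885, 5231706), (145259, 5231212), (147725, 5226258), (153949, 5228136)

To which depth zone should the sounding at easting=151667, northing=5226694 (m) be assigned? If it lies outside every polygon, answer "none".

Cast a ray rightward from (151667, 5226694). For each polygon, the edges (by vertex number in listed order) whose endpoints lie on opposite sides of northing = 5226694, where each meets that height, and whether that is right or left of the point:
Gamma: 2–3 at easting≈142897.0 (left), 4–1 at easting≈150858.4 (left) → 0 crossings.
Mu: 4–5 at easting≈144512.4 (left), 6–1 at easting≈152783.7 (right) → 1 crossing.
Beta: 2–3 at easting≈147508.0 (left), 3–4 at easting≈149170.0 (left) → 0 crossings.
Only Mu has an odd count, so the point is inside Mu.

Mu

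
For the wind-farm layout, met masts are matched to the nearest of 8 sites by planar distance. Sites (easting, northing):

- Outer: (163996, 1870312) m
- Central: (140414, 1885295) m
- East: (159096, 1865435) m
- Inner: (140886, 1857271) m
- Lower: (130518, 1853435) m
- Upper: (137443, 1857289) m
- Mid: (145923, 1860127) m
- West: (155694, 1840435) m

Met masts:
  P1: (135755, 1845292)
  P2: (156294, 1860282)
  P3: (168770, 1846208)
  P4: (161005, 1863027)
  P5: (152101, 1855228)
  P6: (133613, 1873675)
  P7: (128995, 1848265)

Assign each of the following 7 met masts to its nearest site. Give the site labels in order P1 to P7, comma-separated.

P1 → Lower (d²=93734618.00)
P2 → East (d²=34404613.00)
P3 → West (d²=204309305.00)
P4 → East (d²=9442745.00)
P5 → Mid (d²=62167885.00)
P6 → Central (d²=181278001.00)
P7 → Lower (d²=29048429.00)

Lower, East, West, East, Mid, Central, Lower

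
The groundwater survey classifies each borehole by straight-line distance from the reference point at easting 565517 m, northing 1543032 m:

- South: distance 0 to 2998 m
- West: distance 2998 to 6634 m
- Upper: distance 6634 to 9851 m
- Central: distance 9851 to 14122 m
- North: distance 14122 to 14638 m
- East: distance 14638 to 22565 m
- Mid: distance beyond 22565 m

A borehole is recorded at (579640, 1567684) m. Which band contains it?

Mid

Distance = √((579640−565517)² + (1567684−1543032)²) = √(199459129.000 + 607721104.000) = 28410.917 m.
22565 ≤ 28410.917 < ∞ → Mid.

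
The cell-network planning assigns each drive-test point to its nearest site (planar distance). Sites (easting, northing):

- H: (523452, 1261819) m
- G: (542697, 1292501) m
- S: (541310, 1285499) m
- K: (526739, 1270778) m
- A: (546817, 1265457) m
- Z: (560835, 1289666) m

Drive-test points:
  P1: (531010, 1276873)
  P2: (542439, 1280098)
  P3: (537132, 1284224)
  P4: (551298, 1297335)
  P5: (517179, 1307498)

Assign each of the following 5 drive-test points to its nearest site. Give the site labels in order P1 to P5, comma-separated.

P1 → K (d²=55390466.00)
P2 → S (d²=30445442.00)
P3 → S (d²=19081309.00)
P4 → G (d²=97344757.00)
P5 → G (d²=876078333.00)

K, S, S, G, G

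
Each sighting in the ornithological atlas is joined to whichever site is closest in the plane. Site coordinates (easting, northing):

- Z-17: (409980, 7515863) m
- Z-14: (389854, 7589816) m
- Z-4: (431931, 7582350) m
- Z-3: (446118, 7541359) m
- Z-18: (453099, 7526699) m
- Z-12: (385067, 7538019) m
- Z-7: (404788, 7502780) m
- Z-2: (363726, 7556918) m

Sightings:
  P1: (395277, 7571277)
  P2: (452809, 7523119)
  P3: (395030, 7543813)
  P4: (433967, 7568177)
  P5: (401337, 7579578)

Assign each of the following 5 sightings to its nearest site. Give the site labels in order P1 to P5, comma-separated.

P1 → Z-14 (d²=373103450.00)
P2 → Z-18 (d²=12900500.00)
P3 → Z-12 (d²=132831805.00)
P4 → Z-4 (d²=205019225.00)
P5 → Z-14 (d²=236675933.00)

Z-14, Z-18, Z-12, Z-4, Z-14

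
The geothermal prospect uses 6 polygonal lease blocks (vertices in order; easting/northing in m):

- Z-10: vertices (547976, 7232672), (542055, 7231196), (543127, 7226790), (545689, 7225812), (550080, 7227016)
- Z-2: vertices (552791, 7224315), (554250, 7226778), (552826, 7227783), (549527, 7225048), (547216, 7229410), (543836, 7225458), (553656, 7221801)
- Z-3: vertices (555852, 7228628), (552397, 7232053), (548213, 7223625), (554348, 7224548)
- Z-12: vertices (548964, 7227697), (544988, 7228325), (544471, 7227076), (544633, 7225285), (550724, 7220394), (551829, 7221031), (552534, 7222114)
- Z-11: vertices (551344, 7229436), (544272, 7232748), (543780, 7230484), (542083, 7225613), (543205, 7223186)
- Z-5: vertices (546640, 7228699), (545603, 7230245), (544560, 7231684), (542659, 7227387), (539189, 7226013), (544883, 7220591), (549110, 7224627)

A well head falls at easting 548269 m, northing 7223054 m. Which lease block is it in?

Cast a ray rightward from (548269, 7223054). For each polygon, the edges (by vertex number in listed order) whose endpoints lie on opposite sides of northing = 7223054, where each meets that height, and whether that is right or left of the point:
Z-10: no edge straddles that height → 0 crossings.
Z-2: 6–7 at easting≈550291.4 (right), 7–1 at easting≈553224.9 (right) → 2 crossings.
Z-3: no edge straddles that height → 0 crossings.
Z-12: 4–5 at easting≈547411.4 (left), 7–1 at easting≈551932.9 (right) → 1 crossing.
Z-11: no edge straddles that height → 0 crossings.
Z-5: 5–6 at easting≈542296.4 (left), 6–7 at easting≈547462.6 (left) → 0 crossings.
Only Z-12 has an odd count, so the point is inside Z-12.

Z-12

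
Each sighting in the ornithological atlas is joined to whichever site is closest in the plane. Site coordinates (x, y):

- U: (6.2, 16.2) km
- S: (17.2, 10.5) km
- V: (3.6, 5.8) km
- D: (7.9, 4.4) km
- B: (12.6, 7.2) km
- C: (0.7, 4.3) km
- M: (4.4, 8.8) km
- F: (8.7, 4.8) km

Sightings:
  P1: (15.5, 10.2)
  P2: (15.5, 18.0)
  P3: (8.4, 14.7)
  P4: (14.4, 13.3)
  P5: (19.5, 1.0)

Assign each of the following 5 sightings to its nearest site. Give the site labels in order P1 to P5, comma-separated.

S, S, U, S, B

P1 → S (d²=2.98)
P2 → S (d²=59.14)
P3 → U (d²=7.09)
P4 → S (d²=15.68)
P5 → B (d²=86.05)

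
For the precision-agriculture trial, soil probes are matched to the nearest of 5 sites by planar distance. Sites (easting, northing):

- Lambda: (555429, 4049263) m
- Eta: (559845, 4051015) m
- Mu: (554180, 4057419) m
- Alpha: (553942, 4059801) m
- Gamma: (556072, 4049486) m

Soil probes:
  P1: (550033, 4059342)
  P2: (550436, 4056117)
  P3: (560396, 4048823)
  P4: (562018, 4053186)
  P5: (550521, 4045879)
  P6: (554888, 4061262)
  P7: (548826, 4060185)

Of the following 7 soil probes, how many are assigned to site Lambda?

P1 → Alpha
P2 → Mu
P3 → Eta
P4 → Eta
P5 → Lambda
P6 → Alpha
P7 → Alpha
1 of the 7 goes to Lambda.

1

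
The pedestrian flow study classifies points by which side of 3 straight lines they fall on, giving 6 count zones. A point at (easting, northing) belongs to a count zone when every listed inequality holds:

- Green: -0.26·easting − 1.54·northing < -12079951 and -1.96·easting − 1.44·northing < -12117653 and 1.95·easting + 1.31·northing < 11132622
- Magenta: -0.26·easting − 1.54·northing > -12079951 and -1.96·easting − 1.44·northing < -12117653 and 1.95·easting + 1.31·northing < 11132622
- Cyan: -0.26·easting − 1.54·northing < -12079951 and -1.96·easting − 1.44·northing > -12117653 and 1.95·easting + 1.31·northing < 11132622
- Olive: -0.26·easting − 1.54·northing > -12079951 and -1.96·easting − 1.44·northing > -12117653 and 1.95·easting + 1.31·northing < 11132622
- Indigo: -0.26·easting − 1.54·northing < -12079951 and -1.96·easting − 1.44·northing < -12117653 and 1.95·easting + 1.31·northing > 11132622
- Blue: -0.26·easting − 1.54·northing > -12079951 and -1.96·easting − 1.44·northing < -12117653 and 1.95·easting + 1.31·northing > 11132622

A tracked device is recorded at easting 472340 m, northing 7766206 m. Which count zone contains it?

-0.26·472340 − 1.54·7766206 = -12082765.640, which is < -12079951
-1.96·472340 − 1.44·7766206 = -12109123.040, which is > -12117653
1.95·472340 + 1.31·7766206 = 11094792.860, which is < 11132622
This sign pattern matches Cyan.

Cyan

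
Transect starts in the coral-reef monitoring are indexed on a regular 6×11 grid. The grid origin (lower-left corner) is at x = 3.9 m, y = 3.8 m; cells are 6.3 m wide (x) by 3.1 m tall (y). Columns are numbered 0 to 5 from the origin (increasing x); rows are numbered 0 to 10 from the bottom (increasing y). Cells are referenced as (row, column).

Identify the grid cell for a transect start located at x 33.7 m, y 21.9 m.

(5, 4)

Column index: ⌊(33.7 − 3.9) / 6.3⌋ = ⌊4.730⌋ = 4
Row offset from origin: ⌊(21.9 − 3.8) / 3.1⌋ = ⌊5.839⌋ = 5 → row 5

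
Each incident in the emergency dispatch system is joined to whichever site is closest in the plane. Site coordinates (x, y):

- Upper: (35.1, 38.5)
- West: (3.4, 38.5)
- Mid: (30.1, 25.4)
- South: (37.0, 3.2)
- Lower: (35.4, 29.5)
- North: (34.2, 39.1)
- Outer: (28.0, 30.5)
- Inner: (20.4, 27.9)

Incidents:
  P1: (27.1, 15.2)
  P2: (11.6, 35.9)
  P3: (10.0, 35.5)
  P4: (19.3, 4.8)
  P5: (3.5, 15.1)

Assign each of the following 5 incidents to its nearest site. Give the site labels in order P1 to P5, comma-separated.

P1 → Mid (d²=113.04)
P2 → West (d²=74.00)
P3 → West (d²=52.56)
P4 → South (d²=315.85)
P5 → Inner (d²=449.45)

Mid, West, West, South, Inner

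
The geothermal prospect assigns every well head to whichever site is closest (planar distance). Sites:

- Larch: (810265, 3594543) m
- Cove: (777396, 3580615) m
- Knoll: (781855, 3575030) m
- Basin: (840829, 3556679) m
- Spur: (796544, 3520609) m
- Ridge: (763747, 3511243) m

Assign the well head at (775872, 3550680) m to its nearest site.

Squared distances to each site:
Larch: 3106841218.000; Cove: 898426801.000; Knoll: 628718789.000; Basin: 4255399850.000; Spur: 1331596625.000; Ridge: 1702292594.000.
Minimum at Knoll.

Knoll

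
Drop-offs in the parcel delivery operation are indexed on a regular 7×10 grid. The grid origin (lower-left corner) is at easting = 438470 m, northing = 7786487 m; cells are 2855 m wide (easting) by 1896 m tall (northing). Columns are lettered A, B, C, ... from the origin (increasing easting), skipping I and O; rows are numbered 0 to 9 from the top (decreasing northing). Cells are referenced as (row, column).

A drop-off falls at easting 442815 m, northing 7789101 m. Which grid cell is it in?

Column index: ⌊(442815 − 438470) / 2855⌋ = ⌊1.522⌋ = 1 → column B
Row offset from origin: ⌊(7789101 − 7786487) / 1896⌋ = ⌊1.379⌋ = 1 → row 8 (counted from top)

(8, B)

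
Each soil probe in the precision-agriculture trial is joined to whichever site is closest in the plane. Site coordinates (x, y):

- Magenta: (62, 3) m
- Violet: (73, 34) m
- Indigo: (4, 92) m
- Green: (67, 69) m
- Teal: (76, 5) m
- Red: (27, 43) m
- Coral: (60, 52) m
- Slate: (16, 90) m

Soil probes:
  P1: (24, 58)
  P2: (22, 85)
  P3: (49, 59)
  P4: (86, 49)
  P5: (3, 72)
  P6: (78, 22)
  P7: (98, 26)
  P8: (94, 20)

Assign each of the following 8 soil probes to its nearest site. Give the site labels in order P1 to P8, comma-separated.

Red, Slate, Coral, Violet, Indigo, Violet, Violet, Teal

P1 → Red (d²=234.00)
P2 → Slate (d²=61.00)
P3 → Coral (d²=170.00)
P4 → Violet (d²=394.00)
P5 → Indigo (d²=401.00)
P6 → Violet (d²=169.00)
P7 → Violet (d²=689.00)
P8 → Teal (d²=549.00)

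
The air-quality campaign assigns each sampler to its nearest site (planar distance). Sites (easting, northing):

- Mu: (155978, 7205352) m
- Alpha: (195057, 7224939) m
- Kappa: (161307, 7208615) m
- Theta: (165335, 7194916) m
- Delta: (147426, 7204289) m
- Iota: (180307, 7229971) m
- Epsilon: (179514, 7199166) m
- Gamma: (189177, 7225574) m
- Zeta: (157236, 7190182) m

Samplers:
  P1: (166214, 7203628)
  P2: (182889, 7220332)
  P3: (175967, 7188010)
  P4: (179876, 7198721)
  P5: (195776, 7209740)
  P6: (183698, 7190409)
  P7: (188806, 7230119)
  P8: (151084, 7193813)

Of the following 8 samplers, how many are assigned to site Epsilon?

3

P1 → Kappa
P2 → Gamma
P3 → Epsilon
P4 → Epsilon
P5 → Alpha
P6 → Epsilon
P7 → Gamma
P8 → Zeta
3 of the 8 go to Epsilon.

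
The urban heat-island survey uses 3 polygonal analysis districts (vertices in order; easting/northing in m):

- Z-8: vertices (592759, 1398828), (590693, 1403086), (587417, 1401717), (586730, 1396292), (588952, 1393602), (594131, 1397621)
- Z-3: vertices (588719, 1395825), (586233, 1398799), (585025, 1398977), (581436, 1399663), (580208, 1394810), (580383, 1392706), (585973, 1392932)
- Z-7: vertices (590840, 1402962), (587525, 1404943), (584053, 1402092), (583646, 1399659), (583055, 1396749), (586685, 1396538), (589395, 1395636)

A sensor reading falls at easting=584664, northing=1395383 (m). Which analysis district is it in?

Cast a ray rightward from (584664, 1395383). For each polygon, the edges (by vertex number in listed order) whose endpoints lie on opposite sides of northing = 1395383, where each meets that height, and whether that is right or left of the point:
Z-8: 4–5 at easting≈587480.9 (right), 5–6 at easting≈591247.0 (right) → 2 crossings.
Z-3: 4–5 at easting≈580353.0 (left), 7–1 at easting≈588299.5 (right) → 1 crossing.
Z-7: no edge straddles that height → 0 crossings.
Only Z-3 has an odd count, so the point is inside Z-3.

Z-3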